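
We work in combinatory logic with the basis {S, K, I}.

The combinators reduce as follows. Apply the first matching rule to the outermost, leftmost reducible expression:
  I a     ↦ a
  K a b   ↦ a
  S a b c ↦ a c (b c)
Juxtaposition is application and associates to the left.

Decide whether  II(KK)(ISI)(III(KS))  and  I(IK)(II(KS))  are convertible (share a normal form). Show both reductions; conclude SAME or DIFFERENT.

Answer: SAME — A ⇓ K(KS), B ⇓ K(KS)

Working:
Term A:
  start: II(KK)(ISI)(III(KS))
  →1  I(KK)(ISI)(III(KS))
  →2  KK(ISI)(III(KS))
  →3  K(III(KS))
  →4  K(II(KS))
  →5  K(I(KS))
  →6  K(KS)

Term B:
  start: I(IK)(II(KS))
  →1  IK(II(KS))
  →2  K(II(KS))
  →3  K(I(KS))
  →4  K(KS)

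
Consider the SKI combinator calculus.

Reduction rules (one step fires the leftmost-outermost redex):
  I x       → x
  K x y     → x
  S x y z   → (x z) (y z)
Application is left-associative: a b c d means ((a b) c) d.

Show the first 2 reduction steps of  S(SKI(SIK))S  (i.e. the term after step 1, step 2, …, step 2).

Answer: after 2 steps: S(SIK)S

Reduction:
  start: S(SKI(SIK))S
  →1  S(K(SIK)(I(SIK)))S
  →2  S(SIK)S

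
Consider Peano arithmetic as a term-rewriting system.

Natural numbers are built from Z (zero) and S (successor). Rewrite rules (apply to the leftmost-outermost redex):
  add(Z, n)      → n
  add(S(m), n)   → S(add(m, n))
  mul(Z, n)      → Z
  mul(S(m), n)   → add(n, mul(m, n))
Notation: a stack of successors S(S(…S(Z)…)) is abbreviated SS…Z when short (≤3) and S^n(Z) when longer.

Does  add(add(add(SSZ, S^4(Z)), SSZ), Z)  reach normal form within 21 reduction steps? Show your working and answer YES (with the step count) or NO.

Answer: YES — reaches normal form S^8(Z) in 19 ≤ 21 steps

Reduction:
  start: add(add(add(SSZ, S^4(Z)), SSZ), Z)
  step 1: add(add(S(add(SZ, S^4(Z))), SSZ), Z)
  step 2: add(S(add(add(SZ, S^4(Z)), SSZ)), Z)
  step 3: S(add(add(add(SZ, S^4(Z)), SSZ), Z))
  step 4: S(add(add(S(add(Z, S^4(Z))), SSZ), Z))
  step 5: S(add(S(add(add(Z, S^4(Z)), SSZ)), Z))
  step 6: S(S(add(add(add(Z, S^4(Z)), SSZ), Z)))
  step 7: S(S(add(add(S^4(Z), SSZ), Z)))
  step 8: S(S(add(S(add(SSSZ, SSZ)), Z)))
  step 9: S(S(S(add(add(SSSZ, SSZ), Z))))
  step 10: S(S(S(add(S(add(SSZ, SSZ)), Z))))
  step 11: S(S(S(S(add(add(SSZ, SSZ), Z)))))
  step 12: S(S(S(S(add(S(add(SZ, SSZ)), Z)))))
  step 13: S(S(S(S(S(add(add(SZ, SSZ), Z))))))
  step 14: S(S(S(S(S(add(S(add(Z, SSZ)), Z))))))
  step 15: S(S(S(S(S(S(add(add(Z, SSZ), Z)))))))
  step 16: S(S(S(S(S(S(add(SSZ, Z)))))))
  step 17: S(S(S(S(S(S(S(add(SZ, Z))))))))
  step 18: S(S(S(S(S(S(S(S(add(Z, Z)))))))))
  step 19: S^8(Z)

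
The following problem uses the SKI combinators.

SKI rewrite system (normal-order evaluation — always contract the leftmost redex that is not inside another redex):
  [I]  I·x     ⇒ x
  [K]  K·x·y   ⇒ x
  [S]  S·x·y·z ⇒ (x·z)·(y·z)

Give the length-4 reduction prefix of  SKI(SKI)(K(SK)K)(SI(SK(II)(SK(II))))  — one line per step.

  start: SKI(SKI)(K(SK)K)(SI(SK(II)(SK(II))))
  [1] K(SKI)(I(SKI))(K(SK)K)(SI(SK(II)(SK(II))))
  [2] SKI(K(SK)K)(SI(SK(II)(SK(II))))
  [3] K(K(SK)K)(I(K(SK)K))(SI(SK(II)(SK(II))))
  [4] K(SK)K(SI(SK(II)(SK(II))))

Answer: after 4 steps: K(SK)K(SI(SK(II)(SK(II))))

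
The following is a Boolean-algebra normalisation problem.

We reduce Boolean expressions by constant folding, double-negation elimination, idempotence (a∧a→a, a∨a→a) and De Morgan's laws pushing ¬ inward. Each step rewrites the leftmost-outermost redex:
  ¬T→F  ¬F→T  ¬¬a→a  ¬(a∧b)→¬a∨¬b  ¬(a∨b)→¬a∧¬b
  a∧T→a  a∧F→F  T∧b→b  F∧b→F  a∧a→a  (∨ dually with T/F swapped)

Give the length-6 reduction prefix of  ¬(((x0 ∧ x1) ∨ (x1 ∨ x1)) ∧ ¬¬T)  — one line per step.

Answer: after 6 steps: ((¬x0 ∨ ¬x1) ∧ ¬x1) ∨ ¬T

Derivation:
  start: ¬(((x0 ∧ x1) ∨ (x1 ∨ x1)) ∧ ¬¬T)
  →1  ¬((x0 ∧ x1) ∨ (x1 ∨ x1)) ∨ ¬¬¬T
  →2  (¬(x0 ∧ x1) ∧ ¬(x1 ∨ x1)) ∨ ¬¬¬T
  →3  ((¬x0 ∨ ¬x1) ∧ ¬(x1 ∨ x1)) ∨ ¬¬¬T
  →4  ((¬x0 ∨ ¬x1) ∧ (¬x1 ∧ ¬x1)) ∨ ¬¬¬T
  →5  ((¬x0 ∨ ¬x1) ∧ ¬x1) ∨ ¬¬¬T
  →6  ((¬x0 ∨ ¬x1) ∧ ¬x1) ∨ ¬T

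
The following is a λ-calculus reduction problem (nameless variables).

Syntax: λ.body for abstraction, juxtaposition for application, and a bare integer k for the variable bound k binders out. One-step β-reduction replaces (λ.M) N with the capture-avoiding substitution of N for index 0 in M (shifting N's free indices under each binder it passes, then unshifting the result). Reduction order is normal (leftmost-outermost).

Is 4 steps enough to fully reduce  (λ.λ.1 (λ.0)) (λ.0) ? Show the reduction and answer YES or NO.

Answer: YES — reaches normal form λ.λ.0 in 2 ≤ 4 steps

Working:
  start: (λ.λ.1 (λ.0)) (λ.0)
  →1  λ.(λ.0) (λ.0)
  →2  λ.λ.0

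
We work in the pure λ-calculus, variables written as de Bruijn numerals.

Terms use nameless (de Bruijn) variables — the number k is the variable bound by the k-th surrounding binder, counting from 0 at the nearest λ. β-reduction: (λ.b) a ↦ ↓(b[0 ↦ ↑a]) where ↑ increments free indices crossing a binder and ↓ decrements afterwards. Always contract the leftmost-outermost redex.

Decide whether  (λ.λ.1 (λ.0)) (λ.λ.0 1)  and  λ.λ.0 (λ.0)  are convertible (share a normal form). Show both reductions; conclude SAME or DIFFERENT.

Term A:
  start: (λ.λ.1 (λ.0)) (λ.λ.0 1)
  →1  λ.(λ.λ.0 1) (λ.0)
  →2  λ.λ.0 (λ.0)

Term B:
  start: λ.λ.0 (λ.0)

Answer: SAME — A ⇓ λ.λ.0 (λ.0), B ⇓ λ.λ.0 (λ.0)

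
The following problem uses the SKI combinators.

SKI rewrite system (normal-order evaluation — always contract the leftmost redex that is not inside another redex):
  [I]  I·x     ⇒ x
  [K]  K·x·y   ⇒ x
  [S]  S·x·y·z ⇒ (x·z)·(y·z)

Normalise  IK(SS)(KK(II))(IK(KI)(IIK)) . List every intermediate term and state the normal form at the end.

  start: IK(SS)(KK(II))(IK(KI)(IIK))
  step 1: K(SS)(KK(II))(IK(KI)(IIK))
  step 2: SS(IK(KI)(IIK))
  step 3: SS(K(KI)(IIK))
  step 4: SS(KI)

Answer: normal form = SS(KI)  (in 4 steps)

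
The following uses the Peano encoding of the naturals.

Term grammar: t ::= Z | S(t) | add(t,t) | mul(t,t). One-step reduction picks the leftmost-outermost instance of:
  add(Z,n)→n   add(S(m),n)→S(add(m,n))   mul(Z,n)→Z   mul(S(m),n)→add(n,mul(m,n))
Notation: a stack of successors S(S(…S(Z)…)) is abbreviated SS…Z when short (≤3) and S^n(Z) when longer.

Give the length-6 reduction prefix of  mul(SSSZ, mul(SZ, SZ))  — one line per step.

  start: mul(SSSZ, mul(SZ, SZ))
  [1] add(mul(SZ, SZ), mul(SSZ, mul(SZ, SZ)))
  [2] add(add(SZ, mul(Z, SZ)), mul(SSZ, mul(SZ, SZ)))
  [3] add(S(add(Z, mul(Z, SZ))), mul(SSZ, mul(SZ, SZ)))
  [4] S(add(add(Z, mul(Z, SZ)), mul(SSZ, mul(SZ, SZ))))
  [5] S(add(mul(Z, SZ), mul(SSZ, mul(SZ, SZ))))
  [6] S(add(Z, mul(SSZ, mul(SZ, SZ))))

Answer: after 6 steps: S(add(Z, mul(SSZ, mul(SZ, SZ))))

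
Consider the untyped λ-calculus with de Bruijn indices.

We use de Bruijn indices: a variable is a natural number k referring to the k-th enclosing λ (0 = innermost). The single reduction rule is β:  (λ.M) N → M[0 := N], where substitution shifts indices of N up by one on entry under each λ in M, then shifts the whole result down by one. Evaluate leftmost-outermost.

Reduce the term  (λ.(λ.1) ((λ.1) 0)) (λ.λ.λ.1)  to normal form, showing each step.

Answer: normal form = λ.λ.λ.1  (in 2 steps)

Reduction:
  start: (λ.(λ.1) ((λ.1) 0)) (λ.λ.λ.1)
  step 1: (λ.λ.λ.λ.1) ((λ.λ.λ.λ.1) (λ.λ.λ.1))
  step 2: λ.λ.λ.1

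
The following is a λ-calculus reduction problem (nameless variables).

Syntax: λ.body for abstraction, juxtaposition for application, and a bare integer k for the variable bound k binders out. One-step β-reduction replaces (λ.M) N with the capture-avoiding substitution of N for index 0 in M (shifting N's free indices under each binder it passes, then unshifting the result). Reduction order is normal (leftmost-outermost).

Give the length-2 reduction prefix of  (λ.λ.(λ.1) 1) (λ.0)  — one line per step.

  start: (λ.λ.(λ.1) 1) (λ.0)
  [1] λ.(λ.1) (λ.0)
  [2] λ.0

Answer: after 2 steps: λ.0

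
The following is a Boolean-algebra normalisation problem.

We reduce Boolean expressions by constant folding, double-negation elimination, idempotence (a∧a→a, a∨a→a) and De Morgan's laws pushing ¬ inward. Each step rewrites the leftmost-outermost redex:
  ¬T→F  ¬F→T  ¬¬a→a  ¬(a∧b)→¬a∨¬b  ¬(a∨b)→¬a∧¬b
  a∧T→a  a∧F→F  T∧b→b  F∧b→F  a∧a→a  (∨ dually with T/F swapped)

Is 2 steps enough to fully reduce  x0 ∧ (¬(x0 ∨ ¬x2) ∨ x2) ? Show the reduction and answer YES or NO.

Answer: YES — reaches normal form x0 ∧ ((¬x0 ∧ x2) ∨ x2) in 2 ≤ 2 steps

Working:
  start: x0 ∧ (¬(x0 ∨ ¬x2) ∨ x2)
  step 1: x0 ∧ ((¬x0 ∧ ¬¬x2) ∨ x2)
  step 2: x0 ∧ ((¬x0 ∧ x2) ∨ x2)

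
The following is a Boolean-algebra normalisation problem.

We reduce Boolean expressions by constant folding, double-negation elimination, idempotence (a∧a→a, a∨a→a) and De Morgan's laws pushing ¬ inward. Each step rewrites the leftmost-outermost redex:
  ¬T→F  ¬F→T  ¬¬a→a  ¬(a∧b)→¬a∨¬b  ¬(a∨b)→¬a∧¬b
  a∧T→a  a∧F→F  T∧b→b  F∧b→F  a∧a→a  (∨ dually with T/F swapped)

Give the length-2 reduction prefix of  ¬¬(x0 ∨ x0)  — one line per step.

  start: ¬¬(x0 ∨ x0)
  step 1: x0 ∨ x0
  step 2: x0

Answer: after 2 steps: x0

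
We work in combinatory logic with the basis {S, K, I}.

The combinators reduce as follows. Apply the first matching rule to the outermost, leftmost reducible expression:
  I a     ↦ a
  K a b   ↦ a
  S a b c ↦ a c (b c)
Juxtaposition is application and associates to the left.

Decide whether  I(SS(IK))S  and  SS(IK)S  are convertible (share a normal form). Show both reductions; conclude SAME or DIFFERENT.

Answer: SAME — A ⇓ SS(KS), B ⇓ SS(KS)

Reduction:
Term A:
  start: I(SS(IK))S
  [1] SS(IK)S
  [2] SS(IKS)
  [3] SS(KS)

Term B:
  start: SS(IK)S
  [1] SS(IKS)
  [2] SS(KS)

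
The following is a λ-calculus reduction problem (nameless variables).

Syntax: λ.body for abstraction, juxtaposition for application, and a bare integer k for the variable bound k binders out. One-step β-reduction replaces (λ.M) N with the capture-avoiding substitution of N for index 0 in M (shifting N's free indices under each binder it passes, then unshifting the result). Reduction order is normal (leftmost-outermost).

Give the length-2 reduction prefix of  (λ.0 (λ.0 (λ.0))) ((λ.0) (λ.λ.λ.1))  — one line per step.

Answer: after 2 steps: (λ.λ.λ.1) (λ.0 (λ.0))

Working:
  start: (λ.0 (λ.0 (λ.0))) ((λ.0) (λ.λ.λ.1))
  →1  (λ.0) (λ.λ.λ.1) (λ.0 (λ.0))
  →2  (λ.λ.λ.1) (λ.0 (λ.0))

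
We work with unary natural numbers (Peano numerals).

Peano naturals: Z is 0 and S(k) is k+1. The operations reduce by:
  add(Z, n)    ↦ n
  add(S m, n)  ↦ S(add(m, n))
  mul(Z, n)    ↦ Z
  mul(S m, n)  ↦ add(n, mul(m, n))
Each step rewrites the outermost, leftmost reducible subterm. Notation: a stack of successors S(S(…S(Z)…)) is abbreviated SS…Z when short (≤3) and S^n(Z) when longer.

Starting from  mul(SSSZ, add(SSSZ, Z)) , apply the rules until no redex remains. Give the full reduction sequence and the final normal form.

  start: mul(SSSZ, add(SSSZ, Z))
  →1  add(add(SSSZ, Z), mul(SSZ, add(SSSZ, Z)))
  →2  add(S(add(SSZ, Z)), mul(SSZ, add(SSSZ, Z)))
  →3  S(add(add(SSZ, Z), mul(SSZ, add(SSSZ, Z))))
  →4  S(add(S(add(SZ, Z)), mul(SSZ, add(SSSZ, Z))))
  →5  S(S(add(add(SZ, Z), mul(SSZ, add(SSSZ, Z)))))
  →6  S(S(add(S(add(Z, Z)), mul(SSZ, add(SSSZ, Z)))))
  →7  S(S(S(add(add(Z, Z), mul(SSZ, add(SSSZ, Z))))))
  →8  S(S(S(add(Z, mul(SSZ, add(SSSZ, Z))))))
  →9  S(S(S(mul(SSZ, add(SSSZ, Z)))))
  →10  S(S(S(add(add(SSSZ, Z), mul(SZ, add(SSSZ, Z))))))
  →11  S(S(S(add(S(add(SSZ, Z)), mul(SZ, add(SSSZ, Z))))))
  →12  S(S(S(S(add(add(SSZ, Z), mul(SZ, add(SSSZ, Z)))))))
  →13  S(S(S(S(add(S(add(SZ, Z)), mul(SZ, add(SSSZ, Z)))))))
  →14  S(S(S(S(S(add(add(SZ, Z), mul(SZ, add(SSSZ, Z))))))))
  →15  S(S(S(S(S(add(S(add(Z, Z)), mul(SZ, add(SSSZ, Z))))))))
  →16  S(S(S(S(S(S(add(add(Z, Z), mul(SZ, add(SSSZ, Z)))))))))
  →17  S(S(S(S(S(S(add(Z, mul(SZ, add(SSSZ, Z)))))))))
  →18  S(S(S(S(S(S(mul(SZ, add(SSSZ, Z))))))))
  →19  S(S(S(S(S(S(add(add(SSSZ, Z), mul(Z, add(SSSZ, Z)))))))))
  →20  S(S(S(S(S(S(add(S(add(SSZ, Z)), mul(Z, add(SSSZ, Z)))))))))
  →21  S(S(S(S(S(S(S(add(add(SSZ, Z), mul(Z, add(SSSZ, Z))))))))))
  →22  S(S(S(S(S(S(S(add(S(add(SZ, Z)), mul(Z, add(SSSZ, Z))))))))))
  →23  S(S(S(S(S(S(S(S(add(add(SZ, Z), mul(Z, add(SSSZ, Z)))))))))))
  →24  S(S(S(S(S(S(S(S(add(S(add(Z, Z)), mul(Z, add(SSSZ, Z)))))))))))
  →25  S(S(S(S(S(S(S(S(S(add(add(Z, Z), mul(Z, add(SSSZ, Z))))))))))))
  →26  S(S(S(S(S(S(S(S(S(add(Z, mul(Z, add(SSSZ, Z))))))))))))
  →27  S(S(S(S(S(S(S(S(S(mul(Z, add(SSSZ, Z)))))))))))
  →28  S^9(Z)

Answer: normal form = S^9(Z)  (in 28 steps)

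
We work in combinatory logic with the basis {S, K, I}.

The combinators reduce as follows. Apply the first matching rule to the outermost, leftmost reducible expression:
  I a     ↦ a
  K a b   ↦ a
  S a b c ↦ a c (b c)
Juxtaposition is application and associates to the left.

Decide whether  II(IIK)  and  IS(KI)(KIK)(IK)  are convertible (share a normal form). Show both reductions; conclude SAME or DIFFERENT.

Term A:
  start: II(IIK)
  →1  I(IIK)
  →2  IIK
  →3  IK
  →4  K

Term B:
  start: IS(KI)(KIK)(IK)
  →1  S(KI)(KIK)(IK)
  →2  KI(IK)(KIK(IK))
  →3  I(KIK(IK))
  →4  KIK(IK)
  →5  I(IK)
  →6  IK
  →7  K

Answer: SAME — A ⇓ K, B ⇓ K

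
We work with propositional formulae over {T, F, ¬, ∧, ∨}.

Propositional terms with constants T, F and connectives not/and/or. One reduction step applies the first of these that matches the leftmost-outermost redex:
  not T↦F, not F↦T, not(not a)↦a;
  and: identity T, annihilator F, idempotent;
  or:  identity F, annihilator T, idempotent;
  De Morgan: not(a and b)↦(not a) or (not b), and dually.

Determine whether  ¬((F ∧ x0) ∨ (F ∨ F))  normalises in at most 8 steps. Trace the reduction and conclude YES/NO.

  start: ¬((F ∧ x0) ∨ (F ∨ F))
  step 1: ¬(F ∧ x0) ∧ ¬(F ∨ F)
  step 2: (¬F ∨ ¬x0) ∧ ¬(F ∨ F)
  step 3: (T ∨ ¬x0) ∧ ¬(F ∨ F)
  step 4: T ∧ ¬(F ∨ F)
  step 5: ¬(F ∨ F)
  step 6: ¬F ∧ ¬F
  step 7: ¬F
  step 8: T

Answer: YES — reaches normal form T in 8 ≤ 8 steps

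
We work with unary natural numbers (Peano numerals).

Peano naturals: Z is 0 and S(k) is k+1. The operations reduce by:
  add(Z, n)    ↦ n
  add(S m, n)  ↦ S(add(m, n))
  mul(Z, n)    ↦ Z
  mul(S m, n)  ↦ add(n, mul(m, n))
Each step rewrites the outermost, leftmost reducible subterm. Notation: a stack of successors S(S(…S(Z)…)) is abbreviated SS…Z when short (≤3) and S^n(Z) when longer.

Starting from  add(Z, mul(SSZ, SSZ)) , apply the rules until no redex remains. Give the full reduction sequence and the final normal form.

  start: add(Z, mul(SSZ, SSZ))
  →1  mul(SSZ, SSZ)
  →2  add(SSZ, mul(SZ, SSZ))
  →3  S(add(SZ, mul(SZ, SSZ)))
  →4  S(S(add(Z, mul(SZ, SSZ))))
  →5  S(S(mul(SZ, SSZ)))
  →6  S(S(add(SSZ, mul(Z, SSZ))))
  →7  S(S(S(add(SZ, mul(Z, SSZ)))))
  →8  S(S(S(S(add(Z, mul(Z, SSZ))))))
  →9  S(S(S(S(mul(Z, SSZ)))))
  →10  S^4(Z)

Answer: normal form = S^4(Z)  (in 10 steps)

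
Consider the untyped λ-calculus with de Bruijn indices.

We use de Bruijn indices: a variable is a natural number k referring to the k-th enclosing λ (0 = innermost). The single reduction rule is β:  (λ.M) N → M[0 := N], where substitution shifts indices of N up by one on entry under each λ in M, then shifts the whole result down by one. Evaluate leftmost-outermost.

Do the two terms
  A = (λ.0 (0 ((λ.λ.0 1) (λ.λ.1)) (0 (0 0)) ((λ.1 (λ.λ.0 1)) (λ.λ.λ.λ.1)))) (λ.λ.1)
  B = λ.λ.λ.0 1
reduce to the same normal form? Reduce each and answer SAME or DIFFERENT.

Answer: SAME — A ⇓ λ.λ.λ.0 1, B ⇓ λ.λ.λ.0 1

Derivation:
Term A:
  start: (λ.0 (0 ((λ.λ.0 1) (λ.λ.1)) (0 (0 0)) ((λ.1 (λ.λ.0 1)) (λ.λ.λ.λ.1)))) (λ.λ.1)
  →1  (λ.λ.1) ((λ.λ.1) ((λ.λ.0 1) (λ.λ.1)) ((λ.λ.1) ((λ.λ.1) (λ.λ.1))) ((λ.(λ.λ.1) (λ.λ.0 1)) (λ.λ.λ.λ.1)))
  →2  λ.(λ.λ.1) ((λ.λ.0 1) (λ.λ.1)) ((λ.λ.1) ((λ.λ.1) (λ.λ.1))) ((λ.(λ.λ.1) (λ.λ.0 1)) (λ.λ.λ.λ.1))
  →3  λ.(λ.(λ.λ.0 1) (λ.λ.1)) ((λ.λ.1) ((λ.λ.1) (λ.λ.1))) ((λ.(λ.λ.1) (λ.λ.0 1)) (λ.λ.λ.λ.1))
  →4  λ.(λ.λ.0 1) (λ.λ.1) ((λ.(λ.λ.1) (λ.λ.0 1)) (λ.λ.λ.λ.1))
  →5  λ.(λ.0 (λ.λ.1)) ((λ.(λ.λ.1) (λ.λ.0 1)) (λ.λ.λ.λ.1))
  →6  λ.(λ.(λ.λ.1) (λ.λ.0 1)) (λ.λ.λ.λ.1) (λ.λ.1)
  →7  λ.(λ.λ.1) (λ.λ.0 1) (λ.λ.1)
  →8  λ.(λ.λ.λ.0 1) (λ.λ.1)
  →9  λ.λ.λ.0 1

Term B:
  start: λ.λ.λ.0 1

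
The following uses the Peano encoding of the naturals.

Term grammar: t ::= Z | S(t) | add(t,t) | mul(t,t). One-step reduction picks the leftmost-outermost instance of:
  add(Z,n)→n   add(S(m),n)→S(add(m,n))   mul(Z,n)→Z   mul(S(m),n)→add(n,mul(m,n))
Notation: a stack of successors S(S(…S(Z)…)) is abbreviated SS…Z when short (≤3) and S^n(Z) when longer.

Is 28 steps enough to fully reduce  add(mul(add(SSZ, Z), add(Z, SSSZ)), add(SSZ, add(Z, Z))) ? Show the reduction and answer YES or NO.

  start: add(mul(add(SSZ, Z), add(Z, SSSZ)), add(SSZ, add(Z, Z)))
  [1] add(mul(S(add(SZ, Z)), add(Z, SSSZ)), add(SSZ, add(Z, Z)))
  [2] add(add(add(Z, SSSZ), mul(add(SZ, Z), add(Z, SSSZ))), add(SSZ, add(Z, Z)))
  [3] add(add(SSSZ, mul(add(SZ, Z), add(Z, SSSZ))), add(SSZ, add(Z, Z)))
  [4] add(S(add(SSZ, mul(add(SZ, Z), add(Z, SSSZ)))), add(SSZ, add(Z, Z)))
  [5] S(add(add(SSZ, mul(add(SZ, Z), add(Z, SSSZ))), add(SSZ, add(Z, Z))))
  [6] S(add(S(add(SZ, mul(add(SZ, Z), add(Z, SSSZ)))), add(SSZ, add(Z, Z))))
  [7] S(S(add(add(SZ, mul(add(SZ, Z), add(Z, SSSZ))), add(SSZ, add(Z, Z)))))
  [8] S(S(add(S(add(Z, mul(add(SZ, Z), add(Z, SSSZ)))), add(SSZ, add(Z, Z)))))
  [9] S(S(S(add(add(Z, mul(add(SZ, Z), add(Z, SSSZ))), add(SSZ, add(Z, Z))))))
  [10] S(S(S(add(mul(add(SZ, Z), add(Z, SSSZ)), add(SSZ, add(Z, Z))))))
  [11] S(S(S(add(mul(S(add(Z, Z)), add(Z, SSSZ)), add(SSZ, add(Z, Z))))))
  [12] S(S(S(add(add(add(Z, SSSZ), mul(add(Z, Z), add(Z, SSSZ))), add(SSZ, add(Z, Z))))))
  [13] S(S(S(add(add(SSSZ, mul(add(Z, Z), add(Z, SSSZ))), add(SSZ, add(Z, Z))))))
  [14] S(S(S(add(S(add(SSZ, mul(add(Z, Z), add(Z, SSSZ)))), add(SSZ, add(Z, Z))))))
  [15] S(S(S(S(add(add(SSZ, mul(add(Z, Z), add(Z, SSSZ))), add(SSZ, add(Z, Z)))))))
  [16] S(S(S(S(add(S(add(SZ, mul(add(Z, Z), add(Z, SSSZ)))), add(SSZ, add(Z, Z)))))))
  [17] S(S(S(S(S(add(add(SZ, mul(add(Z, Z), add(Z, SSSZ))), add(SSZ, add(Z, Z))))))))
  [18] S(S(S(S(S(add(S(add(Z, mul(add(Z, Z), add(Z, SSSZ)))), add(SSZ, add(Z, Z))))))))
  [19] S(S(S(S(S(S(add(add(Z, mul(add(Z, Z), add(Z, SSSZ))), add(SSZ, add(Z, Z)))))))))
  [20] S(S(S(S(S(S(add(mul(add(Z, Z), add(Z, SSSZ)), add(SSZ, add(Z, Z)))))))))
  [21] S(S(S(S(S(S(add(mul(Z, add(Z, SSSZ)), add(SSZ, add(Z, Z)))))))))
  [22] S(S(S(S(S(S(add(Z, add(SSZ, add(Z, Z)))))))))
  [23] S(S(S(S(S(S(add(SSZ, add(Z, Z))))))))
  [24] S(S(S(S(S(S(S(add(SZ, add(Z, Z)))))))))
  [25] S(S(S(S(S(S(S(S(add(Z, add(Z, Z))))))))))
  [26] S(S(S(S(S(S(S(S(add(Z, Z)))))))))
  [27] S^8(Z)

Answer: YES — reaches normal form S^8(Z) in 27 ≤ 28 steps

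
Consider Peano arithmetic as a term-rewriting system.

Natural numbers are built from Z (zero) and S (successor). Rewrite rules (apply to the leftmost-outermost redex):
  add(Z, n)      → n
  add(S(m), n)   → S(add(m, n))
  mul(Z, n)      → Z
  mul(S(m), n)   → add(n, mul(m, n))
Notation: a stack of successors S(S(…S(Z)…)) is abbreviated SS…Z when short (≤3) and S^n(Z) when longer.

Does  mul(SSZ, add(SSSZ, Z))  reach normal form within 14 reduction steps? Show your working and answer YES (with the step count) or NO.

  start: mul(SSZ, add(SSSZ, Z))
  →1  add(add(SSSZ, Z), mul(SZ, add(SSSZ, Z)))
  →2  add(S(add(SSZ, Z)), mul(SZ, add(SSSZ, Z)))
  →3  S(add(add(SSZ, Z), mul(SZ, add(SSSZ, Z))))
  →4  S(add(S(add(SZ, Z)), mul(SZ, add(SSSZ, Z))))
  →5  S(S(add(add(SZ, Z), mul(SZ, add(SSSZ, Z)))))
  →6  S(S(add(S(add(Z, Z)), mul(SZ, add(SSSZ, Z)))))
  →7  S(S(S(add(add(Z, Z), mul(SZ, add(SSSZ, Z))))))
  →8  S(S(S(add(Z, mul(SZ, add(SSSZ, Z))))))
  →9  S(S(S(mul(SZ, add(SSSZ, Z)))))
  →10  S(S(S(add(add(SSSZ, Z), mul(Z, add(SSSZ, Z))))))
  →11  S(S(S(add(S(add(SSZ, Z)), mul(Z, add(SSSZ, Z))))))
  →12  S(S(S(S(add(add(SSZ, Z), mul(Z, add(SSSZ, Z)))))))
  →13  S(S(S(S(add(S(add(SZ, Z)), mul(Z, add(SSSZ, Z)))))))
  →14  S(S(S(S(S(add(add(SZ, Z), mul(Z, add(SSSZ, Z))))))))

Answer: NO — after 14 steps the term is S(S(S(S(S(add(add(SZ, Z), mul(Z, add(SSSZ, Z)))))))), not yet normal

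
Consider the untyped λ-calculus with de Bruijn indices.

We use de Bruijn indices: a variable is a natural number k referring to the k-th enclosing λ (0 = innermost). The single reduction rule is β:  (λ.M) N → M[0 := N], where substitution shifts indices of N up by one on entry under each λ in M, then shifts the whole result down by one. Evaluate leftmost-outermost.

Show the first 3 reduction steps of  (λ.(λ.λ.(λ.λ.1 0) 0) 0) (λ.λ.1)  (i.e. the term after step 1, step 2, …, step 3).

  start: (λ.(λ.λ.(λ.λ.1 0) 0) 0) (λ.λ.1)
  [1] (λ.λ.(λ.λ.1 0) 0) (λ.λ.1)
  [2] λ.(λ.λ.1 0) 0
  [3] λ.λ.1 0

Answer: after 3 steps: λ.λ.1 0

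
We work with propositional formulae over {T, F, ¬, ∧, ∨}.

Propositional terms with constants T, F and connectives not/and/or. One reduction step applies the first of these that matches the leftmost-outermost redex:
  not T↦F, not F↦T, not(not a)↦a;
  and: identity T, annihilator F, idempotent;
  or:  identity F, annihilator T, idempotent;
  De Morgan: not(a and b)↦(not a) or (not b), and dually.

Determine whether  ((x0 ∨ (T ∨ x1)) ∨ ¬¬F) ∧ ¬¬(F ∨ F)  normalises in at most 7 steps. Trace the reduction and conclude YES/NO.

Answer: YES — reaches normal form F in 6 ≤ 7 steps

Derivation:
  start: ((x0 ∨ (T ∨ x1)) ∨ ¬¬F) ∧ ¬¬(F ∨ F)
  [1] ((x0 ∨ T) ∨ ¬¬F) ∧ ¬¬(F ∨ F)
  [2] (T ∨ ¬¬F) ∧ ¬¬(F ∨ F)
  [3] T ∧ ¬¬(F ∨ F)
  [4] ¬¬(F ∨ F)
  [5] F ∨ F
  [6] F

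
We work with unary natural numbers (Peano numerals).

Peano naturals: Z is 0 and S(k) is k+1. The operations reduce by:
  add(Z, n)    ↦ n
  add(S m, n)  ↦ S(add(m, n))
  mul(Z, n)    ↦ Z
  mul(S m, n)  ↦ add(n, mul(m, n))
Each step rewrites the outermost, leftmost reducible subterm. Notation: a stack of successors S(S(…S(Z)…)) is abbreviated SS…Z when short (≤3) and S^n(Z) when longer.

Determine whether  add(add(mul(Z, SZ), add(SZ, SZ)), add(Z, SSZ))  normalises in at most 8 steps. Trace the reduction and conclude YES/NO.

Answer: YES — reaches normal form S^4(Z) in 8 ≤ 8 steps

Working:
  start: add(add(mul(Z, SZ), add(SZ, SZ)), add(Z, SSZ))
  →1  add(add(Z, add(SZ, SZ)), add(Z, SSZ))
  →2  add(add(SZ, SZ), add(Z, SSZ))
  →3  add(S(add(Z, SZ)), add(Z, SSZ))
  →4  S(add(add(Z, SZ), add(Z, SSZ)))
  →5  S(add(SZ, add(Z, SSZ)))
  →6  S(S(add(Z, add(Z, SSZ))))
  →7  S(S(add(Z, SSZ)))
  →8  S^4(Z)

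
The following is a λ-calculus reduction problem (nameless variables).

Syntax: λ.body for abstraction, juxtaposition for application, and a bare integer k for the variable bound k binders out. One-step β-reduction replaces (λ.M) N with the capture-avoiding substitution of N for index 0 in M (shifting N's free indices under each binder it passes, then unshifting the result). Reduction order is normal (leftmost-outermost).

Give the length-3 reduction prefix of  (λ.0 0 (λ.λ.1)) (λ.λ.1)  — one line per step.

  start: (λ.0 0 (λ.λ.1)) (λ.λ.1)
  [1] (λ.λ.1) (λ.λ.1) (λ.λ.1)
  [2] (λ.λ.λ.1) (λ.λ.1)
  [3] λ.λ.1

Answer: after 3 steps: λ.λ.1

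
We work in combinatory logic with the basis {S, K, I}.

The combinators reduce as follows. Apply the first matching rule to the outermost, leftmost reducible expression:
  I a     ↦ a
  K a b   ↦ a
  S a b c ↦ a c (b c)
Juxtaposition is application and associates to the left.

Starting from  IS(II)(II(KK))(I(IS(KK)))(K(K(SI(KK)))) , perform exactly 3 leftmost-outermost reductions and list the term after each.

Answer: after 3 steps: I(I(IS(KK)))(II(KK)(I(IS(KK))))(K(K(SI(KK))))

Working:
  start: IS(II)(II(KK))(I(IS(KK)))(K(K(SI(KK))))
  →1  S(II)(II(KK))(I(IS(KK)))(K(K(SI(KK))))
  →2  II(I(IS(KK)))(II(KK)(I(IS(KK))))(K(K(SI(KK))))
  →3  I(I(IS(KK)))(II(KK)(I(IS(KK))))(K(K(SI(KK))))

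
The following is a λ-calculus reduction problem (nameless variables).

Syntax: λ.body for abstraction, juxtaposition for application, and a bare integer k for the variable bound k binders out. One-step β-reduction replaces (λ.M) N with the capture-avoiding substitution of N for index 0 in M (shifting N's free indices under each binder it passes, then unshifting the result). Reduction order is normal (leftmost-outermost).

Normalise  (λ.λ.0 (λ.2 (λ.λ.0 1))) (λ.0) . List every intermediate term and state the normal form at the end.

Answer: normal form = λ.0 (λ.λ.λ.0 1)  (in 2 steps)

Reduction:
  start: (λ.λ.0 (λ.2 (λ.λ.0 1))) (λ.0)
  step 1: λ.0 (λ.(λ.0) (λ.λ.0 1))
  step 2: λ.0 (λ.λ.λ.0 1)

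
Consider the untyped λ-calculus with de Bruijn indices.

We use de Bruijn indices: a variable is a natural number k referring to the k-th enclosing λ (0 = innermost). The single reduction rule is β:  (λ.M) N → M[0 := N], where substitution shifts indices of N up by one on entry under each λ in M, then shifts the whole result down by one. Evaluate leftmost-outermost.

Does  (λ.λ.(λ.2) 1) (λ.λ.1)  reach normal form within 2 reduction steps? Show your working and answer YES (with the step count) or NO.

Answer: YES — reaches normal form λ.λ.λ.1 in 2 ≤ 2 steps

Working:
  start: (λ.λ.(λ.2) 1) (λ.λ.1)
  [1] λ.(λ.λ.λ.1) (λ.λ.1)
  [2] λ.λ.λ.1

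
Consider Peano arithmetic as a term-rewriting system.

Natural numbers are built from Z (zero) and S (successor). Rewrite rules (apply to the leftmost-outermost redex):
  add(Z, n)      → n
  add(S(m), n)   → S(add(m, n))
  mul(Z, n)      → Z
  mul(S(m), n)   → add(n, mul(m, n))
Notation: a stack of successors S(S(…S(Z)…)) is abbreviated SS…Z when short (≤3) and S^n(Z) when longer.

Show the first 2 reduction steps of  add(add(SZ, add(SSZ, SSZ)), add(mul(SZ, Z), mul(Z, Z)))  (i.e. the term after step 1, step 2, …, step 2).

Answer: after 2 steps: S(add(add(Z, add(SSZ, SSZ)), add(mul(SZ, Z), mul(Z, Z))))

Reduction:
  start: add(add(SZ, add(SSZ, SSZ)), add(mul(SZ, Z), mul(Z, Z)))
  →1  add(S(add(Z, add(SSZ, SSZ))), add(mul(SZ, Z), mul(Z, Z)))
  →2  S(add(add(Z, add(SSZ, SSZ)), add(mul(SZ, Z), mul(Z, Z))))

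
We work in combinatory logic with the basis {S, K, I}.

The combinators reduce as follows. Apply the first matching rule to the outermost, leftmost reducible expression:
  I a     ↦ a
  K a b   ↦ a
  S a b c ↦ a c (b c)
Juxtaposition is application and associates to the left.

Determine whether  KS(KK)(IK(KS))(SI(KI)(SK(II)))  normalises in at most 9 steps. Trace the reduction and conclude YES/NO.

Answer: YES — reaches normal form S(K(KS))I in 7 ≤ 9 steps

Reduction:
  start: KS(KK)(IK(KS))(SI(KI)(SK(II)))
  →1  S(IK(KS))(SI(KI)(SK(II)))
  →2  S(K(KS))(SI(KI)(SK(II)))
  →3  S(K(KS))(I(SK(II))(KI(SK(II))))
  →4  S(K(KS))(SK(II)(KI(SK(II))))
  →5  S(K(KS))(K(KI(SK(II)))(II(KI(SK(II)))))
  →6  S(K(KS))(KI(SK(II)))
  →7  S(K(KS))I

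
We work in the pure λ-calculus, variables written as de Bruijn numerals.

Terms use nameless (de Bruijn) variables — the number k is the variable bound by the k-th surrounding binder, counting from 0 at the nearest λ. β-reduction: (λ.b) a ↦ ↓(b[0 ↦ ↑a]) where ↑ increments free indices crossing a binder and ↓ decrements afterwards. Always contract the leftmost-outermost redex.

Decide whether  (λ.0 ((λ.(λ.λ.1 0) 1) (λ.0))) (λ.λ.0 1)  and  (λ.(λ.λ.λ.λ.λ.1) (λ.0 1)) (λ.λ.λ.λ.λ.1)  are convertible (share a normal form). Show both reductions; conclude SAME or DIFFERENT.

Term A:
  start: (λ.0 ((λ.(λ.λ.1 0) 1) (λ.0))) (λ.λ.0 1)
  →1  (λ.λ.0 1) ((λ.(λ.λ.1 0) (λ.λ.0 1)) (λ.0))
  →2  λ.0 ((λ.(λ.λ.1 0) (λ.λ.0 1)) (λ.0))
  →3  λ.0 ((λ.λ.1 0) (λ.λ.0 1))
  →4  λ.0 (λ.(λ.λ.0 1) 0)
  →5  λ.0 (λ.λ.0 1)

Term B:
  start: (λ.(λ.λ.λ.λ.λ.1) (λ.0 1)) (λ.λ.λ.λ.λ.1)
  →1  (λ.λ.λ.λ.λ.1) (λ.0 (λ.λ.λ.λ.λ.1))
  →2  λ.λ.λ.λ.1

Answer: DIFFERENT — A ⇓ λ.0 (λ.λ.0 1), B ⇓ λ.λ.λ.λ.1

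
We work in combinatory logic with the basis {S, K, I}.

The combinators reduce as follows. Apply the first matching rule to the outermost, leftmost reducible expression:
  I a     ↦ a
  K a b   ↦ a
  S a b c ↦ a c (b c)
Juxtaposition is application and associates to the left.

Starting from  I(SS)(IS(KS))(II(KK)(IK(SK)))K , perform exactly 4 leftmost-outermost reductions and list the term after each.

Answer: after 4 steps: I(KK)(IK(SK))K(IS(KS)(II(KK)(IK(SK)))K)

Derivation:
  start: I(SS)(IS(KS))(II(KK)(IK(SK)))K
  →1  SS(IS(KS))(II(KK)(IK(SK)))K
  →2  S(II(KK)(IK(SK)))(IS(KS)(II(KK)(IK(SK))))K
  →3  II(KK)(IK(SK))K(IS(KS)(II(KK)(IK(SK)))K)
  →4  I(KK)(IK(SK))K(IS(KS)(II(KK)(IK(SK)))K)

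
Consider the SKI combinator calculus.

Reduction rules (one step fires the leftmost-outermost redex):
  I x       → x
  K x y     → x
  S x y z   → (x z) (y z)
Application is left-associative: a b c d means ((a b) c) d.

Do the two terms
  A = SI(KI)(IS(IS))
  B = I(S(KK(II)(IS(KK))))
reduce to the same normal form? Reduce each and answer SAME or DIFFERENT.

Answer: DIFFERENT — A ⇓ SSI, B ⇓ S(K(S(KK)))

Working:
Term A:
  start: SI(KI)(IS(IS))
  step 1: I(IS(IS))(KI(IS(IS)))
  step 2: IS(IS)(KI(IS(IS)))
  step 3: S(IS)(KI(IS(IS)))
  step 4: SS(KI(IS(IS)))
  step 5: SSI

Term B:
  start: I(S(KK(II)(IS(KK))))
  step 1: S(KK(II)(IS(KK)))
  step 2: S(K(IS(KK)))
  step 3: S(K(S(KK)))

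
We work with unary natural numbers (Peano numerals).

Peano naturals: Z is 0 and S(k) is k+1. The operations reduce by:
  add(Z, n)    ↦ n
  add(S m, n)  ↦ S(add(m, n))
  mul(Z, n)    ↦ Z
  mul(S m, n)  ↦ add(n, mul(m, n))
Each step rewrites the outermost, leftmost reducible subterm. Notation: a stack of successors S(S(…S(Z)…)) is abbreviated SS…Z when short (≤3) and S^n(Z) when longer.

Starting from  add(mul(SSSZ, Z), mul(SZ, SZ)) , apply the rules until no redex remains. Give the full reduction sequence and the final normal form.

Answer: normal form = SZ  (in 12 steps)

Derivation:
  start: add(mul(SSSZ, Z), mul(SZ, SZ))
  step 1: add(add(Z, mul(SSZ, Z)), mul(SZ, SZ))
  step 2: add(mul(SSZ, Z), mul(SZ, SZ))
  step 3: add(add(Z, mul(SZ, Z)), mul(SZ, SZ))
  step 4: add(mul(SZ, Z), mul(SZ, SZ))
  step 5: add(add(Z, mul(Z, Z)), mul(SZ, SZ))
  step 6: add(mul(Z, Z), mul(SZ, SZ))
  step 7: add(Z, mul(SZ, SZ))
  step 8: mul(SZ, SZ)
  step 9: add(SZ, mul(Z, SZ))
  step 10: S(add(Z, mul(Z, SZ)))
  step 11: S(mul(Z, SZ))
  step 12: SZ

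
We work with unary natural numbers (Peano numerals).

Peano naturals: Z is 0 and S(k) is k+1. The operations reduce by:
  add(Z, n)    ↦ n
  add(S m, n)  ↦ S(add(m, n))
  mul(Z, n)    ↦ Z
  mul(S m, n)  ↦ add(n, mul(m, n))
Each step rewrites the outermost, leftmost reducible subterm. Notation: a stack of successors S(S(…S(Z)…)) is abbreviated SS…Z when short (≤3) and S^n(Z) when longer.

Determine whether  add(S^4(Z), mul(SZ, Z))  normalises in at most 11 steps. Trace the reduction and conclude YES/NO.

  start: add(S^4(Z), mul(SZ, Z))
  step 1: S(add(SSSZ, mul(SZ, Z)))
  step 2: S(S(add(SSZ, mul(SZ, Z))))
  step 3: S(S(S(add(SZ, mul(SZ, Z)))))
  step 4: S(S(S(S(add(Z, mul(SZ, Z))))))
  step 5: S(S(S(S(mul(SZ, Z)))))
  step 6: S(S(S(S(add(Z, mul(Z, Z))))))
  step 7: S(S(S(S(mul(Z, Z)))))
  step 8: S^4(Z)

Answer: YES — reaches normal form S^4(Z) in 8 ≤ 11 steps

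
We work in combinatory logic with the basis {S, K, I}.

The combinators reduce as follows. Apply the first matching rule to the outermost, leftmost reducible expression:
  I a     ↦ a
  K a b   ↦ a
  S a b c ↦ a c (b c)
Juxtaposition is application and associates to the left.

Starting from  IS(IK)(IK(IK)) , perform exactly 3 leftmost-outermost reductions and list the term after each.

  start: IS(IK)(IK(IK))
  →1  S(IK)(IK(IK))
  →2  SK(IK(IK))
  →3  SK(K(IK))

Answer: after 3 steps: SK(K(IK))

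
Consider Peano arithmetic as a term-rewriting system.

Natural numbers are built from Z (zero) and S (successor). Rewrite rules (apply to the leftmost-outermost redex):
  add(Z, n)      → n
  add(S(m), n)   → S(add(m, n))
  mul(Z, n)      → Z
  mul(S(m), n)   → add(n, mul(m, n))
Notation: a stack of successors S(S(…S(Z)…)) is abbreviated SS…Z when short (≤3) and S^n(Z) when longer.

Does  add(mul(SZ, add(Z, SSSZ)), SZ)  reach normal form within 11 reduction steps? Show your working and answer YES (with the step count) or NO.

Answer: YES — reaches normal form S^4(Z) in 11 ≤ 11 steps

Working:
  start: add(mul(SZ, add(Z, SSSZ)), SZ)
  →1  add(add(add(Z, SSSZ), mul(Z, add(Z, SSSZ))), SZ)
  →2  add(add(SSSZ, mul(Z, add(Z, SSSZ))), SZ)
  →3  add(S(add(SSZ, mul(Z, add(Z, SSSZ)))), SZ)
  →4  S(add(add(SSZ, mul(Z, add(Z, SSSZ))), SZ))
  →5  S(add(S(add(SZ, mul(Z, add(Z, SSSZ)))), SZ))
  →6  S(S(add(add(SZ, mul(Z, add(Z, SSSZ))), SZ)))
  →7  S(S(add(S(add(Z, mul(Z, add(Z, SSSZ)))), SZ)))
  →8  S(S(S(add(add(Z, mul(Z, add(Z, SSSZ))), SZ))))
  →9  S(S(S(add(mul(Z, add(Z, SSSZ)), SZ))))
  →10  S(S(S(add(Z, SZ))))
  →11  S^4(Z)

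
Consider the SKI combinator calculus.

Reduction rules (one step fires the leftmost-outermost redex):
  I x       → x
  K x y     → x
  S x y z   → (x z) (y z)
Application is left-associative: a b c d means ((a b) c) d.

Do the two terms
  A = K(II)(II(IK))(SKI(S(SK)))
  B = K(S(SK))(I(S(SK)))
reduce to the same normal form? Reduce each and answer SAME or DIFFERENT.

Term A:
  start: K(II)(II(IK))(SKI(S(SK)))
  →1  II(SKI(S(SK)))
  →2  I(SKI(S(SK)))
  →3  SKI(S(SK))
  →4  K(S(SK))(I(S(SK)))
  →5  S(SK)

Term B:
  start: K(S(SK))(I(S(SK)))
  →1  S(SK)

Answer: SAME — A ⇓ S(SK), B ⇓ S(SK)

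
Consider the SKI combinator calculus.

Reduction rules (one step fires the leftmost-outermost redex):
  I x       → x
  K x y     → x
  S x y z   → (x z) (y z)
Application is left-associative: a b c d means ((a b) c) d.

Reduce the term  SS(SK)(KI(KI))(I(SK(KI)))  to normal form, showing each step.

  start: SS(SK)(KI(KI))(I(SK(KI)))
  →1  S(KI(KI))(SK(KI(KI)))(I(SK(KI)))
  →2  KI(KI)(I(SK(KI)))(SK(KI(KI))(I(SK(KI))))
  →3  I(I(SK(KI)))(SK(KI(KI))(I(SK(KI))))
  →4  I(SK(KI))(SK(KI(KI))(I(SK(KI))))
  →5  SK(KI)(SK(KI(KI))(I(SK(KI))))
  →6  K(SK(KI(KI))(I(SK(KI))))(KI(SK(KI(KI))(I(SK(KI)))))
  →7  SK(KI(KI))(I(SK(KI)))
  →8  K(I(SK(KI)))(KI(KI)(I(SK(KI))))
  →9  I(SK(KI))
  →10  SK(KI)

Answer: normal form = SK(KI)  (in 10 steps)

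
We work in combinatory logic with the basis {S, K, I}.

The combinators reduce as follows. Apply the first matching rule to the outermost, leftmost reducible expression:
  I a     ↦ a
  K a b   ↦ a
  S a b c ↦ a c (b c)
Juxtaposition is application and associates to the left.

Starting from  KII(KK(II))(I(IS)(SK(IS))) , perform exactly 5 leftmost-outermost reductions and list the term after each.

Answer: after 5 steps: K(S(SK(IS)))

Derivation:
  start: KII(KK(II))(I(IS)(SK(IS)))
  step 1: I(KK(II))(I(IS)(SK(IS)))
  step 2: KK(II)(I(IS)(SK(IS)))
  step 3: K(I(IS)(SK(IS)))
  step 4: K(IS(SK(IS)))
  step 5: K(S(SK(IS)))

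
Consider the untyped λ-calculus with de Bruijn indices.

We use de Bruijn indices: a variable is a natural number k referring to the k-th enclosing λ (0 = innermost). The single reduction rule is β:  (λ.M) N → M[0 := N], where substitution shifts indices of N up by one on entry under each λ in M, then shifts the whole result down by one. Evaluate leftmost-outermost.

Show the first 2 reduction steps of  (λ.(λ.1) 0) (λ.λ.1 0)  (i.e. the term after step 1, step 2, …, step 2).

  start: (λ.(λ.1) 0) (λ.λ.1 0)
  step 1: (λ.λ.λ.1 0) (λ.λ.1 0)
  step 2: λ.λ.1 0

Answer: after 2 steps: λ.λ.1 0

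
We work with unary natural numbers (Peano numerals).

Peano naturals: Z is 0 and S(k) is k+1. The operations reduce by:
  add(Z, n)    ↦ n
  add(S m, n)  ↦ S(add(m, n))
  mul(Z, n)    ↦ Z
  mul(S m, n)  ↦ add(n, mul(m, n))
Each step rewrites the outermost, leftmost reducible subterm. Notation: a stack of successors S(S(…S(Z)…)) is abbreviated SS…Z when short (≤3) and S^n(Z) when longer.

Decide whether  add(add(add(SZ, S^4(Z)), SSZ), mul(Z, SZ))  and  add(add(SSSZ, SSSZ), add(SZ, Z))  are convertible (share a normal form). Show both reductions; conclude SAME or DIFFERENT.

Term A:
  start: add(add(add(SZ, S^4(Z)), SSZ), mul(Z, SZ))
  →1  add(add(S(add(Z, S^4(Z))), SSZ), mul(Z, SZ))
  →2  add(S(add(add(Z, S^4(Z)), SSZ)), mul(Z, SZ))
  →3  S(add(add(add(Z, S^4(Z)), SSZ), mul(Z, SZ)))
  →4  S(add(add(S^4(Z), SSZ), mul(Z, SZ)))
  →5  S(add(S(add(SSSZ, SSZ)), mul(Z, SZ)))
  →6  S(S(add(add(SSSZ, SSZ), mul(Z, SZ))))
  →7  S(S(add(S(add(SSZ, SSZ)), mul(Z, SZ))))
  →8  S(S(S(add(add(SSZ, SSZ), mul(Z, SZ)))))
  →9  S(S(S(add(S(add(SZ, SSZ)), mul(Z, SZ)))))
  →10  S(S(S(S(add(add(SZ, SSZ), mul(Z, SZ))))))
  →11  S(S(S(S(add(S(add(Z, SSZ)), mul(Z, SZ))))))
  →12  S(S(S(S(S(add(add(Z, SSZ), mul(Z, SZ)))))))
  →13  S(S(S(S(S(add(SSZ, mul(Z, SZ)))))))
  →14  S(S(S(S(S(S(add(SZ, mul(Z, SZ))))))))
  →15  S(S(S(S(S(S(S(add(Z, mul(Z, SZ)))))))))
  →16  S(S(S(S(S(S(S(mul(Z, SZ))))))))
  →17  S^7(Z)

Term B:
  start: add(add(SSSZ, SSSZ), add(SZ, Z))
  →1  add(S(add(SSZ, SSSZ)), add(SZ, Z))
  →2  S(add(add(SSZ, SSSZ), add(SZ, Z)))
  →3  S(add(S(add(SZ, SSSZ)), add(SZ, Z)))
  →4  S(S(add(add(SZ, SSSZ), add(SZ, Z))))
  →5  S(S(add(S(add(Z, SSSZ)), add(SZ, Z))))
  →6  S(S(S(add(add(Z, SSSZ), add(SZ, Z)))))
  →7  S(S(S(add(SSSZ, add(SZ, Z)))))
  →8  S(S(S(S(add(SSZ, add(SZ, Z))))))
  →9  S(S(S(S(S(add(SZ, add(SZ, Z)))))))
  →10  S(S(S(S(S(S(add(Z, add(SZ, Z))))))))
  →11  S(S(S(S(S(S(add(SZ, Z)))))))
  →12  S(S(S(S(S(S(S(add(Z, Z))))))))
  →13  S^7(Z)

Answer: SAME — A ⇓ S^7(Z), B ⇓ S^7(Z)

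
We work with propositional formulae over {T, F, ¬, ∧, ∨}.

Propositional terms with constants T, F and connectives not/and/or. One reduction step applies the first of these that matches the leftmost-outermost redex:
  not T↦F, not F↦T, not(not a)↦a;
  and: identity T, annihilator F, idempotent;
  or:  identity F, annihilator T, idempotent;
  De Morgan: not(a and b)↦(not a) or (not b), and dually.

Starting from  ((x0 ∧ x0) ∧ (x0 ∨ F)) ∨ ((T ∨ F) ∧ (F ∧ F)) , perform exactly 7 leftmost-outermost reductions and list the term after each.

  start: ((x0 ∧ x0) ∧ (x0 ∨ F)) ∨ ((T ∨ F) ∧ (F ∧ F))
  [1] (x0 ∧ (x0 ∨ F)) ∨ ((T ∨ F) ∧ (F ∧ F))
  [2] (x0 ∧ x0) ∨ ((T ∨ F) ∧ (F ∧ F))
  [3] x0 ∨ ((T ∨ F) ∧ (F ∧ F))
  [4] x0 ∨ (T ∧ (F ∧ F))
  [5] x0 ∨ (F ∧ F)
  [6] x0 ∨ F
  [7] x0

Answer: after 7 steps: x0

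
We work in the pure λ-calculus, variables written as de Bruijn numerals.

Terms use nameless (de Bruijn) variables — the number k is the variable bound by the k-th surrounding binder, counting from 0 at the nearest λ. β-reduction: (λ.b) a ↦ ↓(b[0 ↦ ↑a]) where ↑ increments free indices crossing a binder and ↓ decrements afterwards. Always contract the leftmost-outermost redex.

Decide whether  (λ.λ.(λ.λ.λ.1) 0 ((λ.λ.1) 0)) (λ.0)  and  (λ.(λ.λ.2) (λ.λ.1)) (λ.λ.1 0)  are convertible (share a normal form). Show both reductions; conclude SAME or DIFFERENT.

Answer: DIFFERENT — A ⇓ λ.λ.λ.2, B ⇓ λ.λ.λ.1 0

Working:
Term A:
  start: (λ.λ.(λ.λ.λ.1) 0 ((λ.λ.1) 0)) (λ.0)
  →1  λ.(λ.λ.λ.1) 0 ((λ.λ.1) 0)
  →2  λ.(λ.λ.1) ((λ.λ.1) 0)
  →3  λ.λ.(λ.λ.1) 1
  →4  λ.λ.λ.2

Term B:
  start: (λ.(λ.λ.2) (λ.λ.1)) (λ.λ.1 0)
  →1  (λ.λ.λ.λ.1 0) (λ.λ.1)
  →2  λ.λ.λ.1 0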